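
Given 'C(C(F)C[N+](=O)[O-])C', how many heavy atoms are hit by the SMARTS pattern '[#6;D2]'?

Check the 8 heavy atoms by environment: 2× C (D2) → match; 1× C (D3) → no; 1× F (D1) → no; 1× C (D1) → no; 1× N (charge +1, D3) → no; 1× O (charge -1, D1) → no; 1× O (D1) → no.
That gives 2 matching atoms.

2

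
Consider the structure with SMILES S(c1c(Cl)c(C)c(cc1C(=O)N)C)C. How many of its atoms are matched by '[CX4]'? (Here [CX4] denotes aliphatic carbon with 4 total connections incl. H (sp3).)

The query [CX4] means: C with X4: aliphatic carbon with exactly 4 total connections (bonds + H).
Check the 14 heavy atoms by environment: 6× c (aromatic, X3) → no; 1× S (X2) → no; 3× C (X4) → match; 1× C (X3) → no; 1× O (X1) → no; 1× N (X3) → no; 1× Cl (X1) → no.
That gives 3 matching atoms.

3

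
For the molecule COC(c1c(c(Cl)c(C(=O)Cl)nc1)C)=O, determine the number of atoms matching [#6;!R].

4

Check the 15 heavy atoms by environment: 1× n (aromatic, in 6-ring) → no; 5× c (aromatic, in 6-ring) → no; 4× C (acyclic) → match; 3× O (acyclic) → no; 2× Cl (acyclic) → no.
That gives 4 matching atoms.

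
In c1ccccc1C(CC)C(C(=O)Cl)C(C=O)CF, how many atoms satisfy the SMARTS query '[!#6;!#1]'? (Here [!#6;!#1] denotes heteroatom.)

4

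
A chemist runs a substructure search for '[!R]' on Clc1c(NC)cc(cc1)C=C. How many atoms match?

The query [!R] means: !R matches any atom not in a ring.
Check the 11 heavy atoms by environment: 6× c (aromatic, in 6-ring) → no; 1× N (acyclic) → match; 3× C (acyclic) → match; 1× Cl (acyclic) → match.
Summing the matching environments: 1 + 3 + 1 = 5 matching atoms.

5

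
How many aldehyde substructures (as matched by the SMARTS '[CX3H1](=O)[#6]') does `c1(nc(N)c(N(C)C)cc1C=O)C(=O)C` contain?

1

[CX3H1](=O)[#6] is the SMARTS for an aldehyde: an sp2 carbon with one H, double-bonded to O and single-bonded to carbon.
Exactly one fragment in the molecule meets all constraints, giving 1 match.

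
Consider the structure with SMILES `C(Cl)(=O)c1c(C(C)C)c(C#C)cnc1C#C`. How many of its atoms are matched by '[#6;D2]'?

3

The query [#6;D2] means: any carbon bonded to exactly two heavy atoms.
Check the 16 heavy atoms by environment: 1× n (aromatic, D2) → no; 4× c (aromatic, D3) → no; 1× c (aromatic, D2) → match; 2× C (D2) → match; 4× C (D1) → no; 2× C (D3) → no; 1× O (D1) → no; 1× Cl (D1) → no.
Summing the matching environments: 1 + 2 = 3 matching atoms.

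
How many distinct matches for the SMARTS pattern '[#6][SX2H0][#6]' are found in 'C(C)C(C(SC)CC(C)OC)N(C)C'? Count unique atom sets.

1

[#6][SX2H0][#6] is the SMARTS for a thioether: an aliphatic sulfur bridging two carbons with no H on the sulfur.
Exactly one fragment in the molecule meets all constraints, giving 1 match.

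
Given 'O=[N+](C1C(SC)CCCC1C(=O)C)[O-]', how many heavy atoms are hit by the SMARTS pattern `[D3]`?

The query [D3] means: atom with exactly three heavy-atom neighbours.
Check the 14 heavy atoms by environment: 4× C (D3) → match; 3× C (D2) → no; 2× O (D1) → no; 2× C (D1) → no; 1× S (D2) → no; 1× N (charge +1, D3) → match; 1× O (charge -1, D1) → no.
Summing the matching environments: 4 + 1 = 5 matching atoms.

5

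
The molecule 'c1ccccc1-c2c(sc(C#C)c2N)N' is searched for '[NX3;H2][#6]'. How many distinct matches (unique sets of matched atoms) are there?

2

[NX3;H2][#6] is the SMARTS for a primary amine: a trivalent nitrogen with two H attached to carbon.
The molecule carries 2 separate instances of a primary amino group (-NH2) meeting every constraint; each maps to a distinct set of atoms, giving 2 matches.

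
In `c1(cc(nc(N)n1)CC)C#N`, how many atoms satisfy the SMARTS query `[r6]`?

6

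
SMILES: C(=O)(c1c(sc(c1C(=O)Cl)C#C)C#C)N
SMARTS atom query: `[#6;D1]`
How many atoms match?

The query [#6;D1] means: carbon bonded to exactly one heavy atom.
Check the 15 heavy atoms by environment: 1× s (aromatic, D2) → no; 4× c (aromatic, D3) → no; 2× C (D2) → no; 2× C (D1) → match; 2× C (D3) → no; 2× O (D1) → no; 1× Cl (D1) → no; 1× N (D1) → no.
That gives 2 matching atoms.

2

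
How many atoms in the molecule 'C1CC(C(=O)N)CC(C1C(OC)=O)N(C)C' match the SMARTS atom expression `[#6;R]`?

6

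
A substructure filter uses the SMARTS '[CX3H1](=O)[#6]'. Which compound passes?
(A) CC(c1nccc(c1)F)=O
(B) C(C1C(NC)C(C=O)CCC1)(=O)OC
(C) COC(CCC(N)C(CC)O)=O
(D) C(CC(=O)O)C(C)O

B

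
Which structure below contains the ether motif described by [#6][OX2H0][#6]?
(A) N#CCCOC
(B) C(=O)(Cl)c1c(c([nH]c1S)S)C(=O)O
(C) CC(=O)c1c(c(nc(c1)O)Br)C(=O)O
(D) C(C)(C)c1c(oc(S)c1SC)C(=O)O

A

[#6][OX2H0][#6] describes an aliphatic oxygen bridging two carbons with no H on the oxygen (an ether).
(A) contains a methoxy ether (-OCH3), which satisfies every atom and bond constraint.
(B) has a carboxylic acid group (-C(=O)OH) but the -OH oxygen has H1; the =O is OX1, not OX2.
(C) has a hydroxyl group (-OH) but the oxygen has H1, not H0 bridging two carbons.
(D) has a carboxylic acid group (-C(=O)OH) but the -OH oxygen has H1; the =O is OX1, not OX2.
So the answer is (A).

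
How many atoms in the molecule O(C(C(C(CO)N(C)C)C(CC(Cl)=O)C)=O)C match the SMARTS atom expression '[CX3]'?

2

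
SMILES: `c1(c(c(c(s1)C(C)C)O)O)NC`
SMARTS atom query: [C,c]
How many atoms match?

8

The query [C,c] means: comma = OR; matches aliphatic or aromatic carbon — same as #6.
Check the 12 heavy atoms by environment: 1× s (aromatic) → no; 4× c (aromatic) → match; 2× O → no; 4× C → match; 1× N → no.
Summing the matching environments: 4 + 4 = 8 matching atoms.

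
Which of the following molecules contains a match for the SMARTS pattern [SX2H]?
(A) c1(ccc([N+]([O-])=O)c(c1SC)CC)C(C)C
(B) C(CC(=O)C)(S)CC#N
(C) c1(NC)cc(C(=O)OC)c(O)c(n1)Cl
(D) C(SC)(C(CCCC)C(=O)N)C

B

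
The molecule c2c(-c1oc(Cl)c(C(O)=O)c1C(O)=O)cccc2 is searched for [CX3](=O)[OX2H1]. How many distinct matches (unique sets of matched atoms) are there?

[CX3](=O)[OX2H1] is the SMARTS for a carboxylic acid: an sp2 carbon double-bonded to O and single-bonded to an -OH oxygen.
The molecule carries 2 separate instances of a carboxylic acid group (-C(=O)OH) meeting every constraint; each maps to a distinct set of atoms, giving 2 matches.

2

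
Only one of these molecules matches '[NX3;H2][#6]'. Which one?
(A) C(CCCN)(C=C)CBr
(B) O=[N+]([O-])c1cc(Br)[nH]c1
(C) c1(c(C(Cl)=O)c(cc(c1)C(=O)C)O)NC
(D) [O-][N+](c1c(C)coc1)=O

[NX3;H2][#6] describes a trivalent nitrogen with two H attached to carbon (a primary amine).
(A) contains a primary amino group (-NH2), which satisfies every atom and bond constraint.
(B) has a nitro group (-[N+](=O)[O-]) but the nitrogen is [N+] with no H, not NX3H2.
(C) has an N-methylamino group (-NHCH3) but the nitrogen bears two carbons and only one H (H1), not H2.
(D) has a nitro group (-[N+](=O)[O-]) but the nitrogen is [N+] with no H, not NX3H2.
So the answer is (A).

A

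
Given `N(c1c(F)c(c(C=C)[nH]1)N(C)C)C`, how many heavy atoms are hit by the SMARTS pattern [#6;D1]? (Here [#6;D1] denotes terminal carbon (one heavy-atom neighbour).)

4

The query [#6;D1] means: carbon bonded to exactly one heavy atom.
Check the 13 heavy atoms by environment: 1× n (aromatic, D2) → no; 4× c (aromatic, D3) → no; 1× C (D2) → no; 4× C (D1) → match; 1× N (D2) → no; 1× N (D3) → no; 1× F (D1) → no.
That gives 4 matching atoms.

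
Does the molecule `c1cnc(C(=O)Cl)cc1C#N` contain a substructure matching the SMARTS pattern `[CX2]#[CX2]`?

No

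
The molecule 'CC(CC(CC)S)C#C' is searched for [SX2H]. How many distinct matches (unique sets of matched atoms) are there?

[SX2H] is the SMARTS for a thiol: an aliphatic sulfur with two connections, one being H.
Exactly one fragment in the molecule meets all constraints, giving 1 match.

1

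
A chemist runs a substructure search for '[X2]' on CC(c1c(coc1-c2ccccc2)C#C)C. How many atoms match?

3

The query [X2] means: any atom with exactly two total connections (bonds + H).
Check the 16 heavy atoms by environment: 1× o (aromatic, X2) → match; 10× c (aromatic, X3) → no; 2× C (X2) → match; 3× C (X4) → no.
Summing the matching environments: 1 + 2 = 3 matching atoms.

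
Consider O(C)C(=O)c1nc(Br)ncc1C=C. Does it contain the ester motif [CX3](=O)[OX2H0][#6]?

The pattern [CX3](=O)[OX2H0][#6] describes a carbonyl carbon bonded to an oxygen that is itself bonded to carbon (no H on that O) — an ester.
The molecule carries a methyl-ester group (-C(=O)OCH3), whose atoms satisfy every constraint of the query, so the pattern matches.

Yes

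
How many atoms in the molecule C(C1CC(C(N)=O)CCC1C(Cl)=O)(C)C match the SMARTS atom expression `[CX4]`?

The query [CX4] means: C with X4: aliphatic carbon with exactly 4 total connections (bonds + H).
Check the 15 heavy atoms by environment: 9× C (X4) → match; 2× C (X3) → no; 2× O (X1) → no; 1× N (X3) → no; 1× Cl (X1) → no.
That gives 9 matching atoms.

9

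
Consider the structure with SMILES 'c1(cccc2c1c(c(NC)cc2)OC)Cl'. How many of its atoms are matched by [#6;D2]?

The query [#6;D2] means: any carbon bonded to exactly two heavy atoms.
Check the 15 heavy atoms by environment: 5× c (aromatic, D3) → no; 5× c (aromatic, D2) → match; 1× Cl (D1) → no; 1× O (D2) → no; 2× C (D1) → no; 1× N (D2) → no.
That gives 5 matching atoms.

5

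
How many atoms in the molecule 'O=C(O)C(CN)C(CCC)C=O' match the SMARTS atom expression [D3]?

Check the 12 heavy atoms by environment: 4× C (D2) → no; 3× C (D3) → match; 3× O (D1) → no; 1× C (D1) → no; 1× N (D1) → no.
That gives 3 matching atoms.

3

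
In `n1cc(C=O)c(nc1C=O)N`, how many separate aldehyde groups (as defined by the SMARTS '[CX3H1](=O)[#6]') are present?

[CX3H1](=O)[#6] is the SMARTS for an aldehyde: an sp2 carbon with one H, double-bonded to O and single-bonded to carbon.
The molecule carries 2 separate instances of an aldehyde (-CHO) meeting every constraint; each maps to a distinct set of atoms, giving 2 matches.

2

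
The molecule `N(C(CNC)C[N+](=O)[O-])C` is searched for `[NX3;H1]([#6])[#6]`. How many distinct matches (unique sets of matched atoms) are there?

2

[NX3;H1]([#6])[#6] is the SMARTS for a secondary amine: a trivalent nitrogen with one H, bonded to two carbons.
The molecule carries 2 separate instances of an N-methylamino group (-NHCH3) meeting every constraint; each maps to a distinct set of atoms, giving 2 matches.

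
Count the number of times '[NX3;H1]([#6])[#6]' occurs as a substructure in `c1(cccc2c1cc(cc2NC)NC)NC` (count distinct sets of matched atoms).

3

[NX3;H1]([#6])[#6] is the SMARTS for a secondary amine: a trivalent nitrogen with one H, bonded to two carbons.
The molecule carries 3 separate instances of an N-methylamino group (-NHCH3) meeting every constraint; each maps to a distinct set of atoms, giving 3 matches.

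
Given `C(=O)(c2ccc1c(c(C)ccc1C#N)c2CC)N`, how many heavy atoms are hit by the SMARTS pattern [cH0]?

The query [cH0] means: aromatic carbon with no attached hydrogen (substituted or ring-fusion).
Check the 18 heavy atoms by environment: 6× c (aromatic, H0) → match; 4× c (aromatic, H1) → no; 2× C (H0) → no; 1× O (H0) → no; 1× N (H2) → no; 2× C (H3) → no; 1× C (H2) → no; 1× N (H0) → no.
That gives 6 matching atoms.

6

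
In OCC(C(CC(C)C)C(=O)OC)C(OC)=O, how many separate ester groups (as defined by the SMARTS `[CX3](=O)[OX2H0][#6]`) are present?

2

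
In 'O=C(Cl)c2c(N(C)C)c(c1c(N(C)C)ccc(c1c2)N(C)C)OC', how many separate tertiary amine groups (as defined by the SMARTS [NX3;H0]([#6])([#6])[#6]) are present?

3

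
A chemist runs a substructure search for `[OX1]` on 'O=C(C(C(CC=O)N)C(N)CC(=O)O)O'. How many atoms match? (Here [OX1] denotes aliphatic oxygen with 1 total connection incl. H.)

3

The query [OX1] means: aliphatic oxygen with one total connection — typically a carbonyl =O or an oxide.
Check the 15 heavy atoms by environment: 5× C (X4) → no; 3× C (X3) → no; 3× O (X1) → match; 2× O (X2) → no; 2× N (X3) → no.
That gives 3 matching atoms.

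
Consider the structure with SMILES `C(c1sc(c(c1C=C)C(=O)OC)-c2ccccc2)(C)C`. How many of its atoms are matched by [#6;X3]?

13

The query [#6;X3] means: any carbon (aromatic or not) with three total connections.
Check the 20 heavy atoms by environment: 1× s (aromatic, X2) → no; 10× c (aromatic, X3) → match; 3× C (X3) → match; 1× O (X1) → no; 1× O (X2) → no; 4× C (X4) → no.
Summing the matching environments: 10 + 3 = 13 matching atoms.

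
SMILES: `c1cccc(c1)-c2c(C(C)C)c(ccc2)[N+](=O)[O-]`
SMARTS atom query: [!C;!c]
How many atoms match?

3

Check the 18 heavy atoms by environment: 12× c (aromatic) → no; 1× N (charge +1) → match; 1× O (charge -1) → match; 1× O → match; 3× C → no.
Summing the matching environments: 1 + 1 + 1 = 3 matching atoms.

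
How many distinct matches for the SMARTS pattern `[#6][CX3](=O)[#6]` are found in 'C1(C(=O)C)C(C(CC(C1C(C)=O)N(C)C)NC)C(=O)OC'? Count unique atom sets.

[#6][CX3](=O)[#6] is the SMARTS for a ketone: a carbonyl carbon (no H) flanked by two carbons.
The molecule carries 2 separate instances of an acetyl/ketone group (-C(=O)CH3) meeting every constraint; each maps to a distinct set of atoms, giving 2 matches.

2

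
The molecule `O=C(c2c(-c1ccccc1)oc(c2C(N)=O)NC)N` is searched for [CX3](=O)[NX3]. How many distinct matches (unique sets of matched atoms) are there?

[CX3](=O)[NX3] is the SMARTS for an amide: a carbonyl carbon bonded to a trivalent nitrogen.
The molecule carries 2 separate instances of a primary amide (-C(=O)NH2) meeting every constraint; each maps to a distinct set of atoms, giving 2 matches.

2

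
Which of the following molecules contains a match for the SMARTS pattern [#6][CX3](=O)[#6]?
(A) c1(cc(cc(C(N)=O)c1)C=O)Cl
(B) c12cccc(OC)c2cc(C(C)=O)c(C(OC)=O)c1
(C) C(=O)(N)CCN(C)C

B

[#6][CX3](=O)[#6] describes a carbonyl carbon (no H) flanked by two carbons (a ketone).
(A) has an aldehyde (-CHO) but the carbonyl carbon has H1, so it is not flanked by two carbons.
(B) contains an acetyl/ketone group (-C(=O)CH3), which satisfies every atom and bond constraint.
(C) has a primary amide (-C(=O)NH2) but one neighbour of the carbonyl carbon is N, not C.
So the answer is (B).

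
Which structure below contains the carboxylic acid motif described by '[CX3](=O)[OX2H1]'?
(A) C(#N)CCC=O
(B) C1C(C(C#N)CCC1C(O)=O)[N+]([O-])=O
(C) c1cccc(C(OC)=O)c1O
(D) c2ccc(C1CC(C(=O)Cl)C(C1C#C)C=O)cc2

[CX3](=O)[OX2H1] describes an sp2 carbon double-bonded to O and single-bonded to an -OH oxygen (a carboxylic acid).
(A) has an aldehyde (-CHO) but there is no singly-bonded oxygen on the carbonyl carbon.
(B) contains a carboxylic acid group (-C(=O)OH), which satisfies every atom and bond constraint.
(C) has a methyl-ester group (-C(=O)OCH3) but the singly-bonded O has no H (OX2H0, not OX2H1).
(D) has an aldehyde (-CHO) but there is no singly-bonded oxygen on the carbonyl carbon.
So the answer is (B).

B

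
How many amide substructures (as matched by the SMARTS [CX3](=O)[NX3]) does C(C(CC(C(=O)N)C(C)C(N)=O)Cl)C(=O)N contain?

3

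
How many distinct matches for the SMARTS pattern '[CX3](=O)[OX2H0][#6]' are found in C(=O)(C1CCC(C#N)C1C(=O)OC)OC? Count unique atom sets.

[CX3](=O)[OX2H0][#6] is the SMARTS for an ester: a carbonyl carbon bonded to an oxygen that is itself bonded to carbon (no H on that O).
The molecule carries 2 separate instances of a methyl-ester group (-C(=O)OCH3) meeting every constraint; each maps to a distinct set of atoms, giving 2 matches.

2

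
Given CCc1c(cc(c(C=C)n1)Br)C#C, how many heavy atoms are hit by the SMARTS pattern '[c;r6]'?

The query [c;r6] means: aromatic carbon that belongs to a six-membered ring.
Check the 13 heavy atoms by environment: 1× n (aromatic, in 6-ring) → no; 5× c (aromatic, in 6-ring) → match; 6× C (acyclic) → no; 1× Br (acyclic) → no.
That gives 5 matching atoms.

5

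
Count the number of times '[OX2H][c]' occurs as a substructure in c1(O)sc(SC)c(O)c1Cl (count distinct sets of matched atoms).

2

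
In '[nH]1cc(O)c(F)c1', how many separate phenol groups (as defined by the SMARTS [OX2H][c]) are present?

1

[OX2H][c] is the SMARTS for a phenol: a hydroxyl oxygen attached to an aromatic carbon.
Exactly one fragment in the molecule meets all constraints, giving 1 match.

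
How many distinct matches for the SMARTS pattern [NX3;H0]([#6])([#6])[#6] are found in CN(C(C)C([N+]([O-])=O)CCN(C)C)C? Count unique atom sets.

[NX3;H0]([#6])([#6])[#6] is the SMARTS for a tertiary amine: a trivalent nitrogen with no H, bonded to three carbons.
The molecule carries 2 separate instances of a dimethylamino group (-N(CH3)2) meeting every constraint; each maps to a distinct set of atoms, giving 2 matches.

2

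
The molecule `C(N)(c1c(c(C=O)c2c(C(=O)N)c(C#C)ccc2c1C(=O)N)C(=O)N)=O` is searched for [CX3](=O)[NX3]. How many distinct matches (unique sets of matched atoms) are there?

[CX3](=O)[NX3] is the SMARTS for an amide: a carbonyl carbon bonded to a trivalent nitrogen.
The molecule carries 4 separate instances of a primary amide (-C(=O)NH2) meeting every constraint; each maps to a distinct set of atoms, giving 4 matches.

4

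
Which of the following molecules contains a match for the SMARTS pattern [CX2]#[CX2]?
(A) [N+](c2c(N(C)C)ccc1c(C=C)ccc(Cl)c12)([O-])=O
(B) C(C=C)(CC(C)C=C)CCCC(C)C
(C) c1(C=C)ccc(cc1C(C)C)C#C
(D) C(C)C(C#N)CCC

C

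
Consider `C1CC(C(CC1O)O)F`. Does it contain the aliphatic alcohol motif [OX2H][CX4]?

Yes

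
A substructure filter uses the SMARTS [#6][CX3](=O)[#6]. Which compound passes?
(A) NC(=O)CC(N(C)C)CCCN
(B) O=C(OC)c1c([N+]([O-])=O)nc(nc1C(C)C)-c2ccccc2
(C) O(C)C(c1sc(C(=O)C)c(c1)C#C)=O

C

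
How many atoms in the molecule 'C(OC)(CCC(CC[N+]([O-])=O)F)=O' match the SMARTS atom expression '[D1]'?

5

Check the 13 heavy atoms by environment: 4× C (D2) → no; 2× C (D3) → no; 1× F (D1) → match; 2× O (D1) → match; 1× O (D2) → no; 1× C (D1) → match; 1× N (charge +1, D3) → no; 1× O (charge -1, D1) → match.
Summing the matching environments: 1 + 2 + 1 + 1 = 5 matching atoms.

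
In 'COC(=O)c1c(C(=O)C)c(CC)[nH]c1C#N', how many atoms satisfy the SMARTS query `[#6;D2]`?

2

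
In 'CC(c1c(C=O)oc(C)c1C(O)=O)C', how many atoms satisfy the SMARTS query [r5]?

Check the 14 heavy atoms by environment: 1× o (aromatic, in 5-ring) → match; 4× c (aromatic, in 5-ring) → match; 6× C (acyclic) → no; 3× O (acyclic) → no.
Summing the matching environments: 1 + 4 = 5 matching atoms.

5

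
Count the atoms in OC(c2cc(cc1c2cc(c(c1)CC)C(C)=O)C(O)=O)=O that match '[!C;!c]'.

5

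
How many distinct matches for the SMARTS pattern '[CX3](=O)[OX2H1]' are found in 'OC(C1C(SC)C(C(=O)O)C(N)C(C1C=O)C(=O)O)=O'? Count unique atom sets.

[CX3](=O)[OX2H1] is the SMARTS for a carboxylic acid: an sp2 carbon double-bonded to O and single-bonded to an -OH oxygen.
The molecule carries 3 separate instances of a carboxylic acid group (-C(=O)OH) meeting every constraint; each maps to a distinct set of atoms, giving 3 matches.

3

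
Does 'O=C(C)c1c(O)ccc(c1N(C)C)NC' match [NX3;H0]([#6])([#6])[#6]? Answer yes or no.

Yes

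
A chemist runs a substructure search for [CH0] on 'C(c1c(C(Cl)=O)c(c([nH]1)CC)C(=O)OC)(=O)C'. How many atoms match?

3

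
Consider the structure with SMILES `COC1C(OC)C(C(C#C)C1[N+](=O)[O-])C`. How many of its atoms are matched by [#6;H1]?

6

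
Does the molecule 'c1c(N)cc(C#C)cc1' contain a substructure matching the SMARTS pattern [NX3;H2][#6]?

Yes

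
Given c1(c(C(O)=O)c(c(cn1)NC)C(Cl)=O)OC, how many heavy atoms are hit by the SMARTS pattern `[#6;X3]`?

The query [#6;X3] means: any carbon (aromatic or not) with three total connections.
Check the 16 heavy atoms by environment: 1× n (aromatic, X2) → no; 5× c (aromatic, X3) → match; 1× N (X3) → no; 2× C (X4) → no; 2× C (X3) → match; 2× O (X1) → no; 1× Cl (X1) → no; 2× O (X2) → no.
Summing the matching environments: 5 + 2 = 7 matching atoms.

7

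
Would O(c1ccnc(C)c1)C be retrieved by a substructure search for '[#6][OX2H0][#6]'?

The pattern [#6][OX2H0][#6] describes an aliphatic oxygen bridging two carbons with no H on the oxygen — an ether.
The molecule carries a methoxy ether (-OCH3), whose atoms satisfy every constraint of the query, so the pattern matches.

Yes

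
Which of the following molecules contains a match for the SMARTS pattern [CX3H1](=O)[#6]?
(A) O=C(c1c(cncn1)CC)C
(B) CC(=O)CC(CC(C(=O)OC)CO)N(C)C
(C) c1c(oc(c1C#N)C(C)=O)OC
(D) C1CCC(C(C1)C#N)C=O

D

[CX3H1](=O)[#6] describes an sp2 carbon with one H, double-bonded to O and single-bonded to carbon (an aldehyde).
(A) has an acetyl/ketone group (-C(=O)CH3) but the carbonyl carbon has H0 (two carbon neighbours), not H1.
(B) has a methyl-ester group (-C(=O)OCH3) but the carbonyl carbon has H0, not H1.
(C) has an acetyl/ketone group (-C(=O)CH3) but the carbonyl carbon has H0 (two carbon neighbours), not H1.
(D) contains an aldehyde (-CHO), which satisfies every atom and bond constraint.
So the answer is (D).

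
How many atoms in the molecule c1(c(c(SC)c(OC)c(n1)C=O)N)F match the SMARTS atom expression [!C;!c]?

6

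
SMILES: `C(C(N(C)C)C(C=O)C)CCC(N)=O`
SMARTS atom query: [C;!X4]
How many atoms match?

2

The query [C;!X4] means: aliphatic carbon that does not have four total connections.
Check the 14 heavy atoms by environment: 8× C (X4) → no; 2× N (X3) → no; 2× C (X3) → match; 2× O (X1) → no.
That gives 2 matching atoms.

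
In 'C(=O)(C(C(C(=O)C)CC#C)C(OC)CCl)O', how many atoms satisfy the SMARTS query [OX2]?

2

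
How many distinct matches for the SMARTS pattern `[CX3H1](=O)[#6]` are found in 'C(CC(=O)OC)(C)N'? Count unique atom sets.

0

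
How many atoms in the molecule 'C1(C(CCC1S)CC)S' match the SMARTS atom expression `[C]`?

7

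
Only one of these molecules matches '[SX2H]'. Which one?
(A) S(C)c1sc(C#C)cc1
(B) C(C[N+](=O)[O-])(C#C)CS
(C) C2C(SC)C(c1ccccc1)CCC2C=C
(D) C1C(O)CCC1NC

B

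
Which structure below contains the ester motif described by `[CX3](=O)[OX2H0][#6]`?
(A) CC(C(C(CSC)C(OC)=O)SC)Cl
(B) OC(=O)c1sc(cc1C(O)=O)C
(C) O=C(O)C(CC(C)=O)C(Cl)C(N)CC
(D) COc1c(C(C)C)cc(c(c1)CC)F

[CX3](=O)[OX2H0][#6] describes a carbonyl carbon bonded to an oxygen that is itself bonded to carbon (no H on that O) (an ester).
(A) contains a methyl-ester group (-C(=O)OCH3), which satisfies every atom and bond constraint.
(B) has a carboxylic acid group (-C(=O)OH) but the singly-bonded O carries H (OX2H1, not H0).
(C) has a carboxylic acid group (-C(=O)OH) but the singly-bonded O carries H (OX2H1, not H0).
(D) has a methoxy ether (-OCH3) but the ether oxygen is not adjacent to a C=O carbon.
So the answer is (A).

A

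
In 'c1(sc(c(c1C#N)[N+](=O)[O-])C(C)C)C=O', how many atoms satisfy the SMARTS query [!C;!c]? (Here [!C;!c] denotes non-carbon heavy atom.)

6

The query [!C;!c] means: neither aliphatic nor aromatic carbon — same as [!#6].
Check the 15 heavy atoms by environment: 1× s (aromatic) → match; 4× c (aromatic) → no; 1× N (charge +1) → match; 1× O (charge -1) → match; 2× O → match; 5× C → no; 1× N → match.
Summing the matching environments: 1 + 1 + 1 + 2 + 1 = 6 matching atoms.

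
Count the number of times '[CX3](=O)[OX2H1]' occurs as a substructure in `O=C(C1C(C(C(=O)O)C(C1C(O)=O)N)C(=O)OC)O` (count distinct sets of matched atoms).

3

[CX3](=O)[OX2H1] is the SMARTS for a carboxylic acid: an sp2 carbon double-bonded to O and single-bonded to an -OH oxygen.
The molecule carries 3 separate instances of a carboxylic acid group (-C(=O)OH) meeting every constraint; each maps to a distinct set of atoms, giving 3 matches.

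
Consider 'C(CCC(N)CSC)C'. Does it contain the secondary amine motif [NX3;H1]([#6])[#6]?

No

The pattern [NX3;H1]([#6])[#6] describes a trivalent nitrogen with one H, bonded to two carbons — a secondary amine.
The closest candidate here is a primary amino group (-NH2), but the nitrogen has H2 and only one carbon neighbour. No other fragment satisfies the full query, so there is no match.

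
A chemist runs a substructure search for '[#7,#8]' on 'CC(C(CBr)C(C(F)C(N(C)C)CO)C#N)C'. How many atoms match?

3

Check the 17 heavy atoms by environment: 12× C → no; 1× O → match; 1× F → no; 2× N → match; 1× Br → no.
Summing the matching environments: 1 + 2 = 3 matching atoms.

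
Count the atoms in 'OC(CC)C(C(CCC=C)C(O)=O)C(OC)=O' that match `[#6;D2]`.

4

Check the 17 heavy atoms by environment: 3× C (D1) → no; 4× C (D2) → match; 5× C (D3) → no; 4× O (D1) → no; 1× O (D2) → no.
That gives 4 matching atoms.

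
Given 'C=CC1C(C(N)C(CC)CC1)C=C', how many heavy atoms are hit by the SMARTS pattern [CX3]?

The query [CX3] means: C with X3: aliphatic carbon with exactly 3 total connections.
Check the 13 heavy atoms by environment: 8× C (X4) → no; 4× C (X3) → match; 1× N (X3) → no.
That gives 4 matching atoms.

4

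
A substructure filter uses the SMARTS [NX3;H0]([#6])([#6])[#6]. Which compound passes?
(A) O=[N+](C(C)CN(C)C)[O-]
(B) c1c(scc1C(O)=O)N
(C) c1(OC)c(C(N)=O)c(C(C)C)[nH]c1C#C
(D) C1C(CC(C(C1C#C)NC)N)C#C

A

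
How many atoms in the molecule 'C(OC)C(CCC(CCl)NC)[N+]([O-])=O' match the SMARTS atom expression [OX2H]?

0

The query [OX2H] means: aliphatic oxygen with two connections, one of which is H — an -OH oxygen.
Check the 14 heavy atoms by environment: 4× C (H2, X4) → no; 2× C (H1, X4) → no; 1× N (charge +1, H0, X3) → no; 1× O (charge -1, H0, X1) → no; 1× O (H0, X1) → no; 1× Cl (H0, X1) → no; 1× O (H0, X2) → no; 2× C (H3, X4) → no; 1× N (H1, X3) → no.
No environment satisfies the query, so 0 matching atoms.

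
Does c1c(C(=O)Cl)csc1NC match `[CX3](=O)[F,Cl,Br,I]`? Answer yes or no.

Yes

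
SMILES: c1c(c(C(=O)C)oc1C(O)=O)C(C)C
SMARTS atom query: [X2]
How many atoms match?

2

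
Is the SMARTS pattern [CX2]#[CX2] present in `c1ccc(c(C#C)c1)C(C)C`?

The pattern [CX2]#[CX2] describes a carbon-carbon triple bond — an alkyne.
The molecule carries an ethynyl group (-C#CH), whose atoms satisfy every constraint of the query, so the pattern matches.

Yes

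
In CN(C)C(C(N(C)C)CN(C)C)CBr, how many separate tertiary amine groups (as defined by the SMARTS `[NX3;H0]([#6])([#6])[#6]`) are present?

[NX3;H0]([#6])([#6])[#6] is the SMARTS for a tertiary amine: a trivalent nitrogen with no H, bonded to three carbons.
The molecule carries 3 separate instances of a dimethylamino group (-N(CH3)2) meeting every constraint; each maps to a distinct set of atoms, giving 3 matches.

3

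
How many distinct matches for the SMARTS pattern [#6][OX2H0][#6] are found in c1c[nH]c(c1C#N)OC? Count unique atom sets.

1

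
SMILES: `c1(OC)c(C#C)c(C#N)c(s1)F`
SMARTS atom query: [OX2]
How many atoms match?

1

The query [OX2] means: aliphatic oxygen with two total connections — ether, hydroxyl, or ester single-bond O.
Check the 12 heavy atoms by environment: 1× s (aromatic, X2) → no; 4× c (aromatic, X3) → no; 3× C (X2) → no; 1× N (X1) → no; 1× O (X2) → match; 1× C (X4) → no; 1× F (X1) → no.
That gives 1 matching atom.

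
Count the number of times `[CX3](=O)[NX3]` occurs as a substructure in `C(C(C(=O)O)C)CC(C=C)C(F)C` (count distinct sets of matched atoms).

[CX3](=O)[NX3] is the SMARTS for an amide: a carbonyl carbon bonded to a trivalent nitrogen.
The molecule has a carboxylic acid group (-C(=O)OH), but the carbonyl is bonded to O, not to an NX3 nitrogen; nothing else fits, so there are 0 matches.

0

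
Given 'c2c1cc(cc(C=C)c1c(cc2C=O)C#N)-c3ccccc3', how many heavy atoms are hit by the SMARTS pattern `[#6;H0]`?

The query [#6;H0] means: any carbon with no attached hydrogen.
Check the 22 heavy atoms by environment: 7× c (aromatic, H0) → match; 9× c (aromatic, H1) → no; 2× C (H1) → no; 1× C (H2) → no; 1× C (H0) → match; 1× N (H0) → no; 1× O (H0) → no.
Summing the matching environments: 7 + 1 = 8 matching atoms.

8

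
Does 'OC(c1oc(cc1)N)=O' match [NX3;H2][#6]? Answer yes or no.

The pattern [NX3;H2][#6] describes a trivalent nitrogen with two H attached to carbon — a primary amine.
The molecule carries a primary amino group (-NH2), whose atoms satisfy every constraint of the query, so the pattern matches.

Yes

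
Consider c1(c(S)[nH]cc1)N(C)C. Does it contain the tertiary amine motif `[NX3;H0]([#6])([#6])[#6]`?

Yes

The pattern [NX3;H0]([#6])([#6])[#6] describes a trivalent nitrogen with no H, bonded to three carbons — a tertiary amine.
The molecule carries a dimethylamino group (-N(CH3)2), whose atoms satisfy every constraint of the query, so the pattern matches.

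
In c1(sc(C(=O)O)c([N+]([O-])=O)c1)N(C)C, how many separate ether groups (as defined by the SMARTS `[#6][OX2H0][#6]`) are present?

0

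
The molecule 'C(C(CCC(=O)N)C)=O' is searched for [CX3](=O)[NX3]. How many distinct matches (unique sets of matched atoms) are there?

[CX3](=O)[NX3] is the SMARTS for an amide: a carbonyl carbon bonded to a trivalent nitrogen.
Exactly one fragment in the molecule meets all constraints, giving 1 match.

1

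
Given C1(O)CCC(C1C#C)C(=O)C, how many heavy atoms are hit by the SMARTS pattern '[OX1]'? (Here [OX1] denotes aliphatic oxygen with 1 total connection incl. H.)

The query [OX1] means: aliphatic oxygen with one total connection — typically a carbonyl =O or an oxide.
Check the 11 heavy atoms by environment: 6× C (X4) → no; 1× C (X3) → no; 1× O (X1) → match; 2× C (X2) → no; 1× O (X2) → no.
That gives 1 matching atom.

1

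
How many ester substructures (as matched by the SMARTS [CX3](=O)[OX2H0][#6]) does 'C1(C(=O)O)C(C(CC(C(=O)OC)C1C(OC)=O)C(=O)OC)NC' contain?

3

[CX3](=O)[OX2H0][#6] is the SMARTS for an ester: a carbonyl carbon bonded to an oxygen that is itself bonded to carbon (no H on that O).
The molecule carries 3 separate instances of a methyl-ester group (-C(=O)OCH3) meeting every constraint; each maps to a distinct set of atoms, giving 3 matches.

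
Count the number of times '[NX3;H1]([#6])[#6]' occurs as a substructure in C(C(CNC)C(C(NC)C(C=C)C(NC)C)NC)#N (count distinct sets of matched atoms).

4

[NX3;H1]([#6])[#6] is the SMARTS for a secondary amine: a trivalent nitrogen with one H, bonded to two carbons.
The molecule carries 4 separate instances of an N-methylamino group (-NHCH3) meeting every constraint; each maps to a distinct set of atoms, giving 4 matches.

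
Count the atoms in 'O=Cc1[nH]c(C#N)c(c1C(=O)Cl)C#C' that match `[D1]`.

5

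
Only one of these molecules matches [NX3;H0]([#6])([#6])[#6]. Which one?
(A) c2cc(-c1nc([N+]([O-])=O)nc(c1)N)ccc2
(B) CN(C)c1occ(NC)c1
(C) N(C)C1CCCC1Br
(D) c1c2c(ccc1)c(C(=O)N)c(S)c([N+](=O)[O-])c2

[NX3;H0]([#6])([#6])[#6] describes a trivalent nitrogen with no H, bonded to three carbons (a tertiary amine).
(A) has a primary amino group (-NH2) but the nitrogen has H2, not H0 with three carbons.
(B) contains a dimethylamino group (-N(CH3)2), which satisfies every atom and bond constraint.
(C) has an N-methylamino group (-NHCH3) but the nitrogen still has one H (H1), not H0.
(D) has a primary amide (-C(=O)NH2) but the amide nitrogen has H2 and only one carbon neighbour.
So the answer is (B).

B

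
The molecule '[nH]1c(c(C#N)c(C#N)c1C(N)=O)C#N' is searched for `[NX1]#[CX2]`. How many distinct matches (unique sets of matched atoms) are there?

3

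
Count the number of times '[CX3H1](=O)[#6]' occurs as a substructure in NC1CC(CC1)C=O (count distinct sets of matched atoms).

1

[CX3H1](=O)[#6] is the SMARTS for an aldehyde: an sp2 carbon with one H, double-bonded to O and single-bonded to carbon.
Exactly one fragment in the molecule meets all constraints, giving 1 match.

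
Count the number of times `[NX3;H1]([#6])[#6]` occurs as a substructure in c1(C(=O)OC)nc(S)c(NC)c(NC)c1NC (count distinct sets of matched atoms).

3

[NX3;H1]([#6])[#6] is the SMARTS for a secondary amine: a trivalent nitrogen with one H, bonded to two carbons.
The molecule carries 3 separate instances of an N-methylamino group (-NHCH3) meeting every constraint; each maps to a distinct set of atoms, giving 3 matches.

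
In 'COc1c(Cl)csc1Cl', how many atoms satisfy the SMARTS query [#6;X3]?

Check the 9 heavy atoms by environment: 1× s (aromatic, X2) → no; 4× c (aromatic, X3) → match; 2× Cl (X1) → no; 1× O (X2) → no; 1× C (X4) → no.
That gives 4 matching atoms.

4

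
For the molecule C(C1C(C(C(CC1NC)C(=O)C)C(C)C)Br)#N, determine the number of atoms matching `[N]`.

2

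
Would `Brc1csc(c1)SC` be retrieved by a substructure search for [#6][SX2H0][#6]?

Yes

The pattern [#6][SX2H0][#6] describes an aliphatic sulfur bridging two carbons with no H on the sulfur — a thioether.
The molecule carries a methylthio ether (-SCH3), whose atoms satisfy every constraint of the query, so the pattern matches.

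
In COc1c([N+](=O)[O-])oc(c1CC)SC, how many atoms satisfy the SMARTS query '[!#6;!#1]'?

6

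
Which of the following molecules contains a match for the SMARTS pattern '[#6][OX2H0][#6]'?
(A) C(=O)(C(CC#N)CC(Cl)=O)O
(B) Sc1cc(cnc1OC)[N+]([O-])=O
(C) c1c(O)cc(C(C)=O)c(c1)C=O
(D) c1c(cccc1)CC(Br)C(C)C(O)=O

B

[#6][OX2H0][#6] describes an aliphatic oxygen bridging two carbons with no H on the oxygen (an ether).
(A) has a carboxylic acid group (-C(=O)OH) but the -OH oxygen has H1; the =O is OX1, not OX2.
(B) contains a methoxy ether (-OCH3), which satisfies every atom and bond constraint.
(C) has a hydroxyl group (-OH) but the oxygen has H1, not H0 bridging two carbons.
(D) has a carboxylic acid group (-C(=O)OH) but the -OH oxygen has H1; the =O is OX1, not OX2.
So the answer is (B).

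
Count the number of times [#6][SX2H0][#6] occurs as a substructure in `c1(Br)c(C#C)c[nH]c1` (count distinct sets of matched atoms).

0

[#6][SX2H0][#6] is the SMARTS for a thioether: an aliphatic sulfur bridging two carbons with no H on the sulfur.
No fragment in the molecule satisfies every constraint, giving 0 matches.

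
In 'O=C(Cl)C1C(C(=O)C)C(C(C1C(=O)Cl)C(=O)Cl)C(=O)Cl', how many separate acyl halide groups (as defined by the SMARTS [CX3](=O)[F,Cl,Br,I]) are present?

4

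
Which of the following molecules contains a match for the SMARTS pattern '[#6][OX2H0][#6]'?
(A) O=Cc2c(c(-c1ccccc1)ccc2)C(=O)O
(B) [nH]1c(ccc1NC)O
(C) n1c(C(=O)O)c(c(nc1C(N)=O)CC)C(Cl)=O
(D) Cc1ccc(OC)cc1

[#6][OX2H0][#6] describes an aliphatic oxygen bridging two carbons with no H on the oxygen (an ether).
(A) has a carboxylic acid group (-C(=O)OH) but the -OH oxygen has H1; the =O is OX1, not OX2.
(B) has a hydroxyl group (-OH) but the oxygen has H1, not H0 bridging two carbons.
(C) has a carboxylic acid group (-C(=O)OH) but the -OH oxygen has H1; the =O is OX1, not OX2.
(D) contains a methoxy ether (-OCH3), which satisfies every atom and bond constraint.
So the answer is (D).

D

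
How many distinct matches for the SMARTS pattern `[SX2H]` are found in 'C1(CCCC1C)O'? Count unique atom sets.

0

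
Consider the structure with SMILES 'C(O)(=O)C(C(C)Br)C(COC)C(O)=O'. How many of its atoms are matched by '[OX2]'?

The query [OX2] means: aliphatic oxygen with two total connections — ether, hydroxyl, or ester single-bond O.
Check the 14 heavy atoms by environment: 6× C (X4) → no; 3× O (X2) → match; 1× Br (X1) → no; 2× C (X3) → no; 2× O (X1) → no.
That gives 3 matching atoms.

3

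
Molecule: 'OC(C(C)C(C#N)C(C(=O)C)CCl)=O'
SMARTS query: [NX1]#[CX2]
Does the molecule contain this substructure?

The pattern [NX1]#[CX2] describes a nitrogen triple-bonded to a two-connected carbon — a nitrile.
The molecule carries a nitrile (-C#N), whose atoms satisfy every constraint of the query, so the pattern matches.

Yes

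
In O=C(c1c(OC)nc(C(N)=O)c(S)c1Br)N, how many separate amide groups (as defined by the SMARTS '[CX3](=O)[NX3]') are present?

[CX3](=O)[NX3] is the SMARTS for an amide: a carbonyl carbon bonded to a trivalent nitrogen.
The molecule carries 2 separate instances of a primary amide (-C(=O)NH2) meeting every constraint; each maps to a distinct set of atoms, giving 2 matches.

2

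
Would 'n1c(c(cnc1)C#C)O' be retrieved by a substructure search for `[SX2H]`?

The pattern [SX2H] describes an aliphatic sulfur with two connections, one being H — a thiol.
The closest candidate here is a hydroxyl group (-OH), but it is an -OH, not an -SH. No other fragment satisfies the full query, so there is no match.

No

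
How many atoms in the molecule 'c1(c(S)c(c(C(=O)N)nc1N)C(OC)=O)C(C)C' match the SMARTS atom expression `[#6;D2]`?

0

The query [#6;D2] means: any carbon bonded to exactly two heavy atoms.
Check the 18 heavy atoms by environment: 1× n (aromatic, D2) → no; 5× c (aromatic, D3) → no; 3× C (D3) → no; 2× O (D1) → no; 2× N (D1) → no; 3× C (D1) → no; 1× S (D1) → no; 1× O (D2) → no.
No environment satisfies the query, so 0 matching atoms.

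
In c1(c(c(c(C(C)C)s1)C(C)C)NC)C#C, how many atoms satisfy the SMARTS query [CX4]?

7

The query [CX4] means: C with X4: aliphatic carbon with exactly 4 total connections (bonds + H).
Check the 15 heavy atoms by environment: 1× s (aromatic, X2) → no; 4× c (aromatic, X3) → no; 1× N (X3) → no; 7× C (X4) → match; 2× C (X2) → no.
That gives 7 matching atoms.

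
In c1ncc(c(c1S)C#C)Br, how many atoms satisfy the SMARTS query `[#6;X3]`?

5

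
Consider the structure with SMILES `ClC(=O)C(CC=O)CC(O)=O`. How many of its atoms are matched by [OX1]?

3

The query [OX1] means: aliphatic oxygen with one total connection — typically a carbonyl =O or an oxide.
Check the 11 heavy atoms by environment: 3× C (X4) → no; 3× C (X3) → no; 3× O (X1) → match; 1× Cl (X1) → no; 1× O (X2) → no.
That gives 3 matching atoms.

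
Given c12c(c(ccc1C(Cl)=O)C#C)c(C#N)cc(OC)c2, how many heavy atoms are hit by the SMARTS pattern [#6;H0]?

9

Check the 19 heavy atoms by environment: 6× c (aromatic, H0) → match; 4× c (aromatic, H1) → no; 2× O (H0) → no; 1× C (H3) → no; 3× C (H0) → match; 1× N (H0) → no; 1× C (H1) → no; 1× Cl (H0) → no.
Summing the matching environments: 6 + 3 = 9 matching atoms.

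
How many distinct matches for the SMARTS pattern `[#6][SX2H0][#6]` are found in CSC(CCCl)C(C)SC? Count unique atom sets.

2

[#6][SX2H0][#6] is the SMARTS for a thioether: an aliphatic sulfur bridging two carbons with no H on the sulfur.
The molecule carries 2 separate instances of a methylthio ether (-SCH3) meeting every constraint; each maps to a distinct set of atoms, giving 2 matches.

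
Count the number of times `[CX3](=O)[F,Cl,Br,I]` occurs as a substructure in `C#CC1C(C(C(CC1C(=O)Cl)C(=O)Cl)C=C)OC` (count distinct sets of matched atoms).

2

[CX3](=O)[F,Cl,Br,I] is the SMARTS for an acyl halide: a carbonyl carbon bonded to a halogen.
The molecule carries 2 separate instances of an acyl chloride (-C(=O)Cl) meeting every constraint; each maps to a distinct set of atoms, giving 2 matches.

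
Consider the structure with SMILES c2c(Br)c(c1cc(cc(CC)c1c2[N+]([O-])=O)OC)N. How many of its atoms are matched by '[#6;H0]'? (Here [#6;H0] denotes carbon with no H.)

7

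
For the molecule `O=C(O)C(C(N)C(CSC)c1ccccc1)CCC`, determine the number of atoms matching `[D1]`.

The query [D1] means: atom with exactly one heavy-atom neighbour (degree 1).
Check the 19 heavy atoms by environment: 2× C (D1) → match; 3× C (D2) → no; 4× C (D3) → no; 2× O (D1) → match; 1× c (aromatic, D3) → no; 5× c (aromatic, D2) → no; 1× N (D1) → match; 1× S (D2) → no.
Summing the matching environments: 2 + 2 + 1 = 5 matching atoms.

5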